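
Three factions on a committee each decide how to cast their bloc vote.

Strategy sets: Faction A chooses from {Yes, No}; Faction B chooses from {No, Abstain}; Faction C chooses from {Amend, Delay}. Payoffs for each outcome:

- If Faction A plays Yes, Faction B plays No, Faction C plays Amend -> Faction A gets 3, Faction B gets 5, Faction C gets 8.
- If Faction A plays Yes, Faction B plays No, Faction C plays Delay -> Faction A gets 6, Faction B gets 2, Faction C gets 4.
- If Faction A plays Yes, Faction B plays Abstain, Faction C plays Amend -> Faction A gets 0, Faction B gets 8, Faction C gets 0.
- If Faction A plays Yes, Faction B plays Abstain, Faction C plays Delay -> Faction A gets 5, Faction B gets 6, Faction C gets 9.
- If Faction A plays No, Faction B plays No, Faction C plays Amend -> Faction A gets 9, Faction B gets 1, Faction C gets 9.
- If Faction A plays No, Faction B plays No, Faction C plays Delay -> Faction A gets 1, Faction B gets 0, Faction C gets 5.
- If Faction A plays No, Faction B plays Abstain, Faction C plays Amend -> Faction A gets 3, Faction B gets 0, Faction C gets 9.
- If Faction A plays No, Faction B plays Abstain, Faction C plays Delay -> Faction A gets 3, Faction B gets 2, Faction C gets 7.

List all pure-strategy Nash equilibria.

Pure-strategy Nash equilibria: (Yes, Abstain, Delay); (No, No, Amend)

Faction A against (No, Amend): payoffs 3, 9 → best response No.
Faction A against (No, Delay): payoffs 6, 1 → best response Yes.
Faction A against (Abstain, Amend): payoffs 0, 3 → best response No.
Faction A against (Abstain, Delay): payoffs 5, 3 → best response Yes.
Faction B against (Yes, Amend): payoffs 5, 8 → best response Abstain.
Faction B against (Yes, Delay): payoffs 2, 6 → best response Abstain.
Faction B against (No, Amend): payoffs 1, 0 → best response No.
Faction B against (No, Delay): payoffs 0, 2 → best response Abstain.
Faction C against (Yes, No): payoffs 8, 4 → best response Amend.
Faction C against (Yes, Abstain): payoffs 0, 9 → best response Delay.
Faction C against (No, No): payoffs 9, 5 → best response Amend.
Faction C against (No, Abstain): payoffs 9, 7 → best response Amend.
Mutual best responses: (Yes, Abstain, Delay); (No, No, Amend).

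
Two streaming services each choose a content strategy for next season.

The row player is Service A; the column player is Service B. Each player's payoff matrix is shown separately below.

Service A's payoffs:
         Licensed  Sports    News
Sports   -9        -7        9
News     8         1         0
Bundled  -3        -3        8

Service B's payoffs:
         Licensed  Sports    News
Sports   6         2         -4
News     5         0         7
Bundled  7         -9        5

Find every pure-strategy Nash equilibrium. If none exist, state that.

Service A against Licensed: payoffs -9, 8, -3 → best response News.
Service A against Sports: payoffs -7, 1, -3 → best response News.
Service A against News: payoffs 9, 0, 8 → best response Sports.
Service B against Sports: payoffs 6, 2, -4 → best response Licensed.
Service B against News: payoffs 5, 0, 7 → best response News.
Service B against Bundled: payoffs 7, -9, 5 → best response Licensed.
No profile is a mutual best response for all players.

There is no pure-strategy Nash equilibrium.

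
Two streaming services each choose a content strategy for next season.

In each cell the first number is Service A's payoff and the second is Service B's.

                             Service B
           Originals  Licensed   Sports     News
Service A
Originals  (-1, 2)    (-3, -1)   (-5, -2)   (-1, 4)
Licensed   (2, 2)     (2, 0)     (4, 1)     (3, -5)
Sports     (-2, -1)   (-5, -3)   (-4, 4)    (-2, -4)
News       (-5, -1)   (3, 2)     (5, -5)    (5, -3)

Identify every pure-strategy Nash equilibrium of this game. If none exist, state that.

(Originals, Originals): Service A can switch to Licensed (-1 → 2). Not NE.
(Originals, Licensed): Service A can switch to Licensed (-3 → 2). Not NE.
(Originals, Sports): Service A can switch to Licensed (-5 → 4). Not NE.
(Originals, News): Service A can switch to Licensed (-1 → 3). Not NE.
(Licensed, Originals): Service A gets 2, best alternative -1; Service B gets 2, best alternative 1. No profitable deviation — NE.
(Licensed, Licensed): Service A can switch to News (2 → 3). Not NE.
(Licensed, Sports): Service A can switch to News (4 → 5). Not NE.
(Licensed, News): Service A can switch to News (3 → 5). Not NE.
(Sports, Originals): Service A can switch to Originals (-2 → -1). Not NE.
(Sports, Licensed): Service A can switch to Originals (-5 → -3). Not NE.
(Sports, Sports): Service A can switch to Licensed (-4 → 4). Not NE.
(Sports, News): Service A can switch to Originals (-2 → -1). Not NE.
(News, Originals): Service A can switch to Originals (-5 → -1). Not NE.
(News, Licensed): Service A gets 3, best alternative 2; Service B gets 2, best alternative -1. No profitable deviation — NE.
(The remaining 2 profiles each have a profitable deviation by the same check.)

Pure-strategy Nash equilibria: (Licensed, Originals) and (News, Licensed)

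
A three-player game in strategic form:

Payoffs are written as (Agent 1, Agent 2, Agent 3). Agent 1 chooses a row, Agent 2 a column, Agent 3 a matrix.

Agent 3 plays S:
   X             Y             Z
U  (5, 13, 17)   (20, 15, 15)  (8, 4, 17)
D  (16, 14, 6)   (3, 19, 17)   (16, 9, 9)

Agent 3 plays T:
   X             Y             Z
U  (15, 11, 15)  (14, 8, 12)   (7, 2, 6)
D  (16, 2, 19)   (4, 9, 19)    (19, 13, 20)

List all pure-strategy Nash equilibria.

The pure Nash equilibria are (U, Y, S); (D, Z, T).

Agent 1 against (X, S): payoffs 5, 16 → best response D.
Agent 1 against (X, T): payoffs 15, 16 → best response D.
Agent 1 against (Y, S): payoffs 20, 3 → best response U.
Agent 1 against (Y, T): payoffs 14, 4 → best response U.
Agent 1 against (Z, S): payoffs 8, 16 → best response D.
Agent 1 against (Z, T): payoffs 7, 19 → best response D.
Agent 2 against (U, S): payoffs 13, 15, 4 → best response Y.
Agent 2 against (U, T): payoffs 11, 8, 2 → best response X.
Agent 2 against (D, S): payoffs 14, 19, 9 → best response Y.
Agent 2 against (D, T): payoffs 2, 9, 13 → best response Z.
Agent 3 against (U, X): payoffs 17, 15 → best response S.
Agent 3 against (U, Y): payoffs 15, 12 → best response S.
Agent 3 against (U, Z): payoffs 17, 6 → best response S.
Agent 3 against (D, X): payoffs 6, 19 → best response T.
Agent 3 against (D, Y): payoffs 17, 19 → best response T.
Agent 3 against (D, Z): payoffs 9, 20 → best response T.
Mutual best responses: (U, Y, S); (D, Z, T).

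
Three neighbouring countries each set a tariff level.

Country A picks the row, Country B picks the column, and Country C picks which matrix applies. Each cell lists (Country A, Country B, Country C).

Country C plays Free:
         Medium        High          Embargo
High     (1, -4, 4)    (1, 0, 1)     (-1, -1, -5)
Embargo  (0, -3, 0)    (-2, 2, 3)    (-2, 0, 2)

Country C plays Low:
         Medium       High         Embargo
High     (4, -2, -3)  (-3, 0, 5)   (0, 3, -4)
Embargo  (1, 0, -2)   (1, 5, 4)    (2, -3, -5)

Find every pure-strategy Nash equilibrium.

Country A against (Medium, Free): payoffs 1, 0 → best response High.
Country A against (Medium, Low): payoffs 4, 1 → best response High.
Country A against (High, Free): payoffs 1, -2 → best response High.
Country A against (High, Low): payoffs -3, 1 → best response Embargo.
Country A against (Embargo, Free): payoffs -1, -2 → best response High.
Country A against (Embargo, Low): payoffs 0, 2 → best response Embargo.
Country B against (High, Free): payoffs -4, 0, -1 → best response High.
Country B against (High, Low): payoffs -2, 0, 3 → best response Embargo.
Country B against (Embargo, Free): payoffs -3, 2, 0 → best response High.
Country B against (Embargo, Low): payoffs 0, 5, -3 → best response High.
Country C against (High, Medium): payoffs 4, -3 → best response Free.
Country C against (High, High): payoffs 1, 5 → best response Low.
Country C against (High, Embargo): payoffs -5, -4 → best response Low.
Country C against (Embargo, Medium): payoffs 0, -2 → best response Free.
Country C against (Embargo, High): payoffs 3, 4 → best response Low.
Country C against (Embargo, Embargo): payoffs 2, -5 → best response Free.
Mutual best responses: (Embargo, High, Low).

The unique pure-strategy Nash equilibrium is (Embargo, High, Low).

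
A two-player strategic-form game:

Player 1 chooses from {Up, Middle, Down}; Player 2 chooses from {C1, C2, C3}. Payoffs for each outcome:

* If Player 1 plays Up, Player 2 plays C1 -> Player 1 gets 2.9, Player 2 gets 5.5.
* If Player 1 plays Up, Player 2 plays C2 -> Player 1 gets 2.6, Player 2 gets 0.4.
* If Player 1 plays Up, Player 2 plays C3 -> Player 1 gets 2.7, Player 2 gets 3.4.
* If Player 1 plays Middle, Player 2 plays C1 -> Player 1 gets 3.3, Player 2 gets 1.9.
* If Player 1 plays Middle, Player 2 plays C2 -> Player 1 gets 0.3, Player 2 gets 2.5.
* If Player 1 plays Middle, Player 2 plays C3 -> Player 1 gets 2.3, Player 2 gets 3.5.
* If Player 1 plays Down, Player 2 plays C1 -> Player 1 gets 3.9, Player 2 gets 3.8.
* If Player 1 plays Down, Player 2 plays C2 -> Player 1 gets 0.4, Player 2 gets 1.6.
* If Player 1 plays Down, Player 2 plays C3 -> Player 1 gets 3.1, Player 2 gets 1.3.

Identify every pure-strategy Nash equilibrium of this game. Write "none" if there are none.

Player 1 against C1: payoffs 2.9, 3.3, 3.9 → best response Down.
Player 1 against C2: payoffs 2.6, 0.3, 0.4 → best response Up.
Player 1 against C3: payoffs 2.7, 2.3, 3.1 → best response Down.
Player 2 against Up: payoffs 5.5, 0.4, 3.4 → best response C1.
Player 2 against Middle: payoffs 1.9, 2.5, 3.5 → best response C3.
Player 2 against Down: payoffs 3.8, 1.6, 1.3 → best response C1.
Mutual best responses: (Down, C1).

Pure NE: (Down, C1)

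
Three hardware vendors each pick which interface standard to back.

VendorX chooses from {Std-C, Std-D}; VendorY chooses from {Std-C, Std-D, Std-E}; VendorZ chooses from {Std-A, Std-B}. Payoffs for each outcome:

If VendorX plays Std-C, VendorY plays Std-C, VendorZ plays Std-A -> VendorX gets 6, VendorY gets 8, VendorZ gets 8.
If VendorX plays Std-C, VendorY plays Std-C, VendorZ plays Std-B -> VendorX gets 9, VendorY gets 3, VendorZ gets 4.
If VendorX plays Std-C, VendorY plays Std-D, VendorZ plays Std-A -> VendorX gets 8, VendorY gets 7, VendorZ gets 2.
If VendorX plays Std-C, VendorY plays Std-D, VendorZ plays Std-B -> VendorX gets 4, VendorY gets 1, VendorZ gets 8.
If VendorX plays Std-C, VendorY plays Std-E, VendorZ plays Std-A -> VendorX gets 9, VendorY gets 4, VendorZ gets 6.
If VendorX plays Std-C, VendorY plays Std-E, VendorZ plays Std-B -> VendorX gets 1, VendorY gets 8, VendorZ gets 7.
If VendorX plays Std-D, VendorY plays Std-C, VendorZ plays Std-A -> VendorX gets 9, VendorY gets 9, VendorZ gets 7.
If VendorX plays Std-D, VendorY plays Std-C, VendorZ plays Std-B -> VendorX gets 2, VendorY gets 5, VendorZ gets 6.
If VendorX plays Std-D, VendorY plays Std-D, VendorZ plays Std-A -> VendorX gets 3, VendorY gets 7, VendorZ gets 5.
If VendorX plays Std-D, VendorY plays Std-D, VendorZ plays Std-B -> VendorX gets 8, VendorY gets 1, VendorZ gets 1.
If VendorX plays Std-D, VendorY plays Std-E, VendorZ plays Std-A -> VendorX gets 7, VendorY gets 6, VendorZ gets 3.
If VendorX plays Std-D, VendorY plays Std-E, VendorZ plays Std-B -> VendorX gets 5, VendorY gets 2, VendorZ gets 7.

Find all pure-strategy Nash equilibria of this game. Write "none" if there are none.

For each strategy profile, look for a profitable unilateral deviation.
(Std-C, Std-C, Std-A): VendorX can switch to Std-D (6 → 9). Not NE.
(Std-C, Std-C, Std-B): VendorY can switch to Std-E (3 → 8). Not NE.
(Std-C, Std-D, Std-A): VendorY can switch to Std-C (7 → 8). Not NE.
(Std-C, Std-D, Std-B): VendorX can switch to Std-D (4 → 8). Not NE.
(Std-C, Std-E, Std-A): VendorY can switch to Std-C (4 → 8). Not NE.
(Std-C, Std-E, Std-B): VendorX can switch to Std-D (1 → 5). Not NE.
(Std-D, Std-C, Std-A): VendorX gets 9, best alternative 6; VendorY gets 9, best alternative 7; VendorZ gets 7, best alternative 6. No profitable deviation — NE.
(Std-D, Std-C, Std-B): VendorX can switch to Std-C (2 → 9). Not NE.
(Std-D, Std-D, Std-A): VendorX can switch to Std-C (3 → 8). Not NE.
(Std-D, Std-D, Std-B): VendorY can switch to Std-C (1 → 5). Not NE.
(Std-D, Std-E, Std-A): VendorX can switch to Std-C (7 → 9). Not NE.
(Std-D, Std-E, Std-B): VendorY can switch to Std-C (2 → 5). Not NE.

The unique pure-strategy Nash equilibrium is (Std-D, Std-C, Std-A).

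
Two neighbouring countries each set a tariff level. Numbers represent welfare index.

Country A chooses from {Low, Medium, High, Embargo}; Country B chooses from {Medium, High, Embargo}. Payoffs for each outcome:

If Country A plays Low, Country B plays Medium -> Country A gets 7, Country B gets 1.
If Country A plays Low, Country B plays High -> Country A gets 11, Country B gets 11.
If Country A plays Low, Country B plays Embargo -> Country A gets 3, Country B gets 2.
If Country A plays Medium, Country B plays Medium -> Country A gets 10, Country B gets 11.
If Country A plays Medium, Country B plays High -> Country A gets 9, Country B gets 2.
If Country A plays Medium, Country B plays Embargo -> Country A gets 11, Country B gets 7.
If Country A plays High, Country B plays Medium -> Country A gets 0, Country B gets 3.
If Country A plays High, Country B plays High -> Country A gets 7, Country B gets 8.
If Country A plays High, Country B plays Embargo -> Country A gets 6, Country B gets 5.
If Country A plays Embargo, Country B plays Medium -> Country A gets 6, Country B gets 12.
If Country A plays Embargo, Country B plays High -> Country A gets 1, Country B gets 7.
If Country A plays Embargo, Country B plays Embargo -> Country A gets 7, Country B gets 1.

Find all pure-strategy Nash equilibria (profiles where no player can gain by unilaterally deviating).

For each strategy profile, look for a profitable unilateral deviation.
(Low, Medium): Country A can switch to Medium (7 → 10). Not NE.
(Low, High): Country A gets 11, best alternative 9; Country B gets 11, best alternative 2. No profitable deviation — NE.
(Low, Embargo): Country A can switch to Medium (3 → 11). Not NE.
(Medium, Medium): Country A gets 10, best alternative 7; Country B gets 11, best alternative 7. No profitable deviation — NE.
(Medium, High): Country A can switch to Low (9 → 11). Not NE.
(Medium, Embargo): Country B can switch to Medium (7 → 11). Not NE.
(High, Medium): Country A can switch to Low (0 → 7). Not NE.
(High, High): Country A can switch to Low (7 → 11). Not NE.
(High, Embargo): Country A can switch to Medium (6 → 11). Not NE.
(Embargo, Medium): Country A can switch to Low (6 → 7). Not NE.
(The remaining 2 profiles each have a profitable deviation by the same check.)

The pure Nash equilibria are (Low, High), (Medium, Medium).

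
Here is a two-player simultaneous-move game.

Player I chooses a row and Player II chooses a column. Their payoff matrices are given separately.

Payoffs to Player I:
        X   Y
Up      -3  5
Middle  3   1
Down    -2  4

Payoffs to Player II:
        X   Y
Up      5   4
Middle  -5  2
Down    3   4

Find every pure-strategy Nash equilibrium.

No pure-strategy Nash equilibrium.

For each strategy profile, look for a profitable unilateral deviation.
(Up, X): Player I can switch to Middle (-3 → 3). Not NE.
(Up, Y): Player II can switch to X (4 → 5). Not NE.
(Middle, X): Player II can switch to Y (-5 → 2). Not NE.
(Middle, Y): Player I can switch to Up (1 → 5). Not NE.
(Down, X): Player I can switch to Middle (-2 → 3). Not NE.
(Down, Y): Player I can switch to Up (4 → 5). Not NE.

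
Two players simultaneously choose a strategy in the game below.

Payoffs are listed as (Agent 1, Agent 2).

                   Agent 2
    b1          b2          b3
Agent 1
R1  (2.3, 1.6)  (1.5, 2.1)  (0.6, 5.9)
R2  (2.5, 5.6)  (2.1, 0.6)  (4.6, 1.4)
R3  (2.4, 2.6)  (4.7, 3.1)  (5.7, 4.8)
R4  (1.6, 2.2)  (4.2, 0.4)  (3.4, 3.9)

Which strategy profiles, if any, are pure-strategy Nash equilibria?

Agent 1 against b1: payoffs 2.3, 2.5, 2.4, 1.6 → best response R2.
Agent 1 against b2: payoffs 1.5, 2.1, 4.7, 4.2 → best response R3.
Agent 1 against b3: payoffs 0.6, 4.6, 5.7, 3.4 → best response R3.
Agent 2 against R1: payoffs 1.6, 2.1, 5.9 → best response b3.
Agent 2 against R2: payoffs 5.6, 0.6, 1.4 → best response b1.
Agent 2 against R3: payoffs 2.6, 3.1, 4.8 → best response b3.
Agent 2 against R4: payoffs 2.2, 0.4, 3.9 → best response b3.
Mutual best responses: (R2, b1); (R3, b3).

Pure-strategy Nash equilibria: (R2, b1) and (R3, b3)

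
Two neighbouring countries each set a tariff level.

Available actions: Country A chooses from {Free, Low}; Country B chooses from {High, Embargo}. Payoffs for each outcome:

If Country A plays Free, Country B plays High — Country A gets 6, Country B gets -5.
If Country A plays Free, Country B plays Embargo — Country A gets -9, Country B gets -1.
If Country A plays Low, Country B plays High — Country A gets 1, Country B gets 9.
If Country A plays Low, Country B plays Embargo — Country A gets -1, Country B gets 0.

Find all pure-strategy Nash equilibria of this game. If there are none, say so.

No pure-strategy Nash equilibrium.

Country A against High: payoffs 6, 1 → best response Free.
Country A against Embargo: payoffs -9, -1 → best response Low.
Country B against Free: payoffs -5, -1 → best response Embargo.
Country B against Low: payoffs 9, 0 → best response High.
No profile is a mutual best response for all players.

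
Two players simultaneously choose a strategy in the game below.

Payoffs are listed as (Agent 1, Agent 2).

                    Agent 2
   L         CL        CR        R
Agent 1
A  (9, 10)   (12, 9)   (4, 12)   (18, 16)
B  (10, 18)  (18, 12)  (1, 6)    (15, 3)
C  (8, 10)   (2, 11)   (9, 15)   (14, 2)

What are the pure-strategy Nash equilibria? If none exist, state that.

Pure-strategy Nash equilibria: (A, R), (B, L), (C, CR)

Agent 1 against L: payoffs 9, 10, 8 → best response B.
Agent 1 against CL: payoffs 12, 18, 2 → best response B.
Agent 1 against CR: payoffs 4, 1, 9 → best response C.
Agent 1 against R: payoffs 18, 15, 14 → best response A.
Agent 2 against A: payoffs 10, 9, 12, 16 → best response R.
Agent 2 against B: payoffs 18, 12, 6, 3 → best response L.
Agent 2 against C: payoffs 10, 11, 15, 2 → best response CR.
Mutual best responses: (A, R); (B, L); (C, CR).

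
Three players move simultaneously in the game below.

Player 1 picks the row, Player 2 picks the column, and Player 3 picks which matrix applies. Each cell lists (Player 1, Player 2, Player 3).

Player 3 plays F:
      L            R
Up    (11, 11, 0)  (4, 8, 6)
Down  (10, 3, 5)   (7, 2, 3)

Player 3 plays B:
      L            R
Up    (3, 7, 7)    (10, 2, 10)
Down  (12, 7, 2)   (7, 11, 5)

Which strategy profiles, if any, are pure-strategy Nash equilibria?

Player 1 against (L, F): payoffs 11, 10 → best response Up.
Player 1 against (L, B): payoffs 3, 12 → best response Down.
Player 1 against (R, F): payoffs 4, 7 → best response Down.
Player 1 against (R, B): payoffs 10, 7 → best response Up.
Player 2 against (Up, F): payoffs 11, 8 → best response L.
Player 2 against (Up, B): payoffs 7, 2 → best response L.
Player 2 against (Down, F): payoffs 3, 2 → best response L.
Player 2 against (Down, B): payoffs 7, 11 → best response R.
Player 3 against (Up, L): payoffs 0, 7 → best response B.
Player 3 against (Up, R): payoffs 6, 10 → best response B.
Player 3 against (Down, L): payoffs 5, 2 → best response F.
Player 3 against (Down, R): payoffs 3, 5 → best response B.
No profile is a mutual best response for all players.

none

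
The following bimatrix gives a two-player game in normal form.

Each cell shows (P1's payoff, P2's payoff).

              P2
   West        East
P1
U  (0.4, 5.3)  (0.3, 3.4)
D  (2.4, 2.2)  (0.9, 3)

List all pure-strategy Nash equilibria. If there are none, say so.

For each player, find the best response to each opponent profile; mutual best responses are the pure NE.
P1 against West: payoffs 0.4, 2.4 → best response D.
P1 against East: payoffs 0.3, 0.9 → best response D.
P2 against U: payoffs 5.3, 3.4 → best response West.
P2 against D: payoffs 2.2, 3 → best response East.
Mutual best responses: (D, East).

Pure NE: (D, East)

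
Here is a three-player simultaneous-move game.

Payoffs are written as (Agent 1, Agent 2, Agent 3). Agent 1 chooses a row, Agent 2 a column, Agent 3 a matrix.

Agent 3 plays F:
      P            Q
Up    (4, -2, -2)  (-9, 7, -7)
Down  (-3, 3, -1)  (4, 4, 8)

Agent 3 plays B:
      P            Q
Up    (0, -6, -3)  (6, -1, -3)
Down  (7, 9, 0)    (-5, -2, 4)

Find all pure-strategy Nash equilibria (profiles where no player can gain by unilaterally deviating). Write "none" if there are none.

The pure Nash equilibria are (Up, Q, B); (Down, P, B); (Down, Q, F).

(Up, P, F): Agent 2 can switch to Q (-2 → 7). Not NE.
(Up, P, B): Agent 1 can switch to Down (0 → 7). Not NE.
(Up, Q, F): Agent 1 can switch to Down (-9 → 4). Not NE.
(Up, Q, B): Agent 1 gets 6, best alternative -5; Agent 2 gets -1, best alternative -6; Agent 3 gets -3, best alternative -7. No profitable deviation — NE.
(Down, P, F): Agent 1 can switch to Up (-3 → 4). Not NE.
(Down, P, B): Agent 1 gets 7, best alternative 0; Agent 2 gets 9, best alternative -2; Agent 3 gets 0, best alternative -1. No profitable deviation — NE.
(Down, Q, F): Agent 1 gets 4, best alternative -9; Agent 2 gets 4, best alternative 3; Agent 3 gets 8, best alternative 4. No profitable deviation — NE.
(Down, Q, B): Agent 1 can switch to Up (-5 → 6). Not NE.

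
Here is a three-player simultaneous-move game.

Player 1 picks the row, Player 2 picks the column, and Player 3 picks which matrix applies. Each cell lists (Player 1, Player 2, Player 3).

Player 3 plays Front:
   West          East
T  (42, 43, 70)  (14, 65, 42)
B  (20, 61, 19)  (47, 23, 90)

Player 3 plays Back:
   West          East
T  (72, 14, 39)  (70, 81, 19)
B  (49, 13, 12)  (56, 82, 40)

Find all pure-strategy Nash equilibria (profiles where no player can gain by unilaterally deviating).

none

(T, West, Front): Player 2 can switch to East (43 → 65). Not NE.
(T, West, Back): Player 2 can switch to East (14 → 81). Not NE.
(T, East, Front): Player 1 can switch to B (14 → 47). Not NE.
(T, East, Back): Player 3 can switch to Front (19 → 42). Not NE.
(B, West, Front): Player 1 can switch to T (20 → 42). Not NE.
(B, West, Back): Player 1 can switch to T (49 → 72). Not NE.
(B, East, Front): Player 2 can switch to West (23 → 61). Not NE.
(B, East, Back): Player 1 can switch to T (56 → 70). Not NE.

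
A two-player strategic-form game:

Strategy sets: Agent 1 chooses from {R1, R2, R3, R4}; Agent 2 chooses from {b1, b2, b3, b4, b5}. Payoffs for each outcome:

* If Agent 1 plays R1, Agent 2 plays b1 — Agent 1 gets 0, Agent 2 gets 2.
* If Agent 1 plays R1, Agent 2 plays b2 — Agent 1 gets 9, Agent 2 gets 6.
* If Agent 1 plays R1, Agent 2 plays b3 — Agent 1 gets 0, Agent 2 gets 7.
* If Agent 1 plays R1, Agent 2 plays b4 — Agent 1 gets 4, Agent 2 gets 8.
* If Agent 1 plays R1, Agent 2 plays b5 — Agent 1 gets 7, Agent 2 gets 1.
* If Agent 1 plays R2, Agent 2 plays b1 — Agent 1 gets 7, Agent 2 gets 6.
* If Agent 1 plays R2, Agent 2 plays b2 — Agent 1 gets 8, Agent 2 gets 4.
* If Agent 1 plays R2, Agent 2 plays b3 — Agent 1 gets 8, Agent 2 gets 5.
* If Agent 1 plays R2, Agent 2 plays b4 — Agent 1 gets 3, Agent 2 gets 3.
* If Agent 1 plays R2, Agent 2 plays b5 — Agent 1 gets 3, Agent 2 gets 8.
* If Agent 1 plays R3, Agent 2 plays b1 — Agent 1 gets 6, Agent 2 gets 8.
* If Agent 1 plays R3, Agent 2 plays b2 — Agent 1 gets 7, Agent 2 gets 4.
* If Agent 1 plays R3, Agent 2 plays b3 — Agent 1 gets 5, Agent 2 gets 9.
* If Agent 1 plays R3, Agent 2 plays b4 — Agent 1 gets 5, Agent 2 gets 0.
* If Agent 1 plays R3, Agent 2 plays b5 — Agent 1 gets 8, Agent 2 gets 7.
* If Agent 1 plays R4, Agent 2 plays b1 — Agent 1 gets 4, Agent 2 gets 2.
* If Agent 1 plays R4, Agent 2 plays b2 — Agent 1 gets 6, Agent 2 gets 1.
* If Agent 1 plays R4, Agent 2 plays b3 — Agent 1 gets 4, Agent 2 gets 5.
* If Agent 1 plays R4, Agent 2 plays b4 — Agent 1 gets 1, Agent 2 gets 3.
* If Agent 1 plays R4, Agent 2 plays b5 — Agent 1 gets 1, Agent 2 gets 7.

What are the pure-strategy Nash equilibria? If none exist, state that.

(R1, b1): Agent 1 can switch to R2 (0 → 7). Not NE.
(R1, b2): Agent 2 can switch to b3 (6 → 7). Not NE.
(R1, b3): Agent 1 can switch to R2 (0 → 8). Not NE.
(R1, b4): Agent 1 can switch to R3 (4 → 5). Not NE.
(R1, b5): Agent 1 can switch to R3 (7 → 8). Not NE.
(R2, b1): Agent 2 can switch to b5 (6 → 8). Not NE.
(R2, b2): Agent 1 can switch to R1 (8 → 9). Not NE.
(R2, b3): Agent 2 can switch to b1 (5 → 6). Not NE.
(R2, b4): Agent 1 can switch to R1 (3 → 4). Not NE.
(R2, b5): Agent 1 can switch to R1 (3 → 7). Not NE.
(The remaining 10 profiles each have a profitable deviation by the same check.)

none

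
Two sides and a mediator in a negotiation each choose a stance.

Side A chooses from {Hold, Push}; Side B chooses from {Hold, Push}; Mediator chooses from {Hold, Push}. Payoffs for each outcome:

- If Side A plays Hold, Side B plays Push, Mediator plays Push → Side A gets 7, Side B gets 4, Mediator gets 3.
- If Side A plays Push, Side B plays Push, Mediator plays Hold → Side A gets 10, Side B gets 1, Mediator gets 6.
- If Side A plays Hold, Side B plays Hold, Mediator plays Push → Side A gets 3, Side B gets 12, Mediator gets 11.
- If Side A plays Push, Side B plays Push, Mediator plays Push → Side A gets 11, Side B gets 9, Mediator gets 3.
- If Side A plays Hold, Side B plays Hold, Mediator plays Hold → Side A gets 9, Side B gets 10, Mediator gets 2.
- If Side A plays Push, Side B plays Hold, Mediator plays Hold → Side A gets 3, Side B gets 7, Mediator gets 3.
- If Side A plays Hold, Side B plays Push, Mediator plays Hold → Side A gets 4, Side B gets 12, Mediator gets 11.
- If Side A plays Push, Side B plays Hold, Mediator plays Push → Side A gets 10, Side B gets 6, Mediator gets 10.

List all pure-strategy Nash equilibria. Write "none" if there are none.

Side A against (Hold, Hold): payoffs 9, 3 → best response Hold.
Side A against (Hold, Push): payoffs 3, 10 → best response Push.
Side A against (Push, Hold): payoffs 4, 10 → best response Push.
Side A against (Push, Push): payoffs 7, 11 → best response Push.
Side B against (Hold, Hold): payoffs 10, 12 → best response Push.
Side B against (Hold, Push): payoffs 12, 4 → best response Hold.
Side B against (Push, Hold): payoffs 7, 1 → best response Hold.
Side B against (Push, Push): payoffs 6, 9 → best response Push.
Mediator against (Hold, Hold): payoffs 2, 11 → best response Push.
Mediator against (Hold, Push): payoffs 11, 3 → best response Hold.
Mediator against (Push, Hold): payoffs 3, 10 → best response Push.
Mediator against (Push, Push): payoffs 6, 3 → best response Hold.
No profile is a mutual best response for all players.

There is no pure-strategy Nash equilibrium.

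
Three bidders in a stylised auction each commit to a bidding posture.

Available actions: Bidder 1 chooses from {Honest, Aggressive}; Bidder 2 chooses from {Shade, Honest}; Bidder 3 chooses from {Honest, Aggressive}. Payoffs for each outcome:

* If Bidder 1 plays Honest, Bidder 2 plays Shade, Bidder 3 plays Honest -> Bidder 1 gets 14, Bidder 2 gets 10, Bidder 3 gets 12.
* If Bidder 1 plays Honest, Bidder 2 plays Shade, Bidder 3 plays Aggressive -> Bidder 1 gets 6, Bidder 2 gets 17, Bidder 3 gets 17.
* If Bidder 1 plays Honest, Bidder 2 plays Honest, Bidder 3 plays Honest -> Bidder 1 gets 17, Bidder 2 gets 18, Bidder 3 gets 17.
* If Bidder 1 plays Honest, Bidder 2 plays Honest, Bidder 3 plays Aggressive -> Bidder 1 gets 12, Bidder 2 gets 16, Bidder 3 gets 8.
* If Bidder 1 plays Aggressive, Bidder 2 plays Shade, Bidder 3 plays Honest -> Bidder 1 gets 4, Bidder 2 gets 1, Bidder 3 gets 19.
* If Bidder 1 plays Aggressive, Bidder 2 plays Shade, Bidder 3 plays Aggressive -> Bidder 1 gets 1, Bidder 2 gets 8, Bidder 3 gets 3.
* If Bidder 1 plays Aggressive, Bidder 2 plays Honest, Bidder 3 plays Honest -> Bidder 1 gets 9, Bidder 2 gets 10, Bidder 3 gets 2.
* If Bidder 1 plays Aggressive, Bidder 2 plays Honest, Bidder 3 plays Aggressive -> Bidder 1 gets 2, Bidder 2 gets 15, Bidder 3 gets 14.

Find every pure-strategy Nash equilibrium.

For each player, find the best response to each opponent profile; mutual best responses are the pure NE.
Bidder 1 against (Shade, Honest): payoffs 14, 4 → best response Honest.
Bidder 1 against (Shade, Aggressive): payoffs 6, 1 → best response Honest.
Bidder 1 against (Honest, Honest): payoffs 17, 9 → best response Honest.
Bidder 1 against (Honest, Aggressive): payoffs 12, 2 → best response Honest.
Bidder 2 against (Honest, Honest): payoffs 10, 18 → best response Honest.
Bidder 2 against (Honest, Aggressive): payoffs 17, 16 → best response Shade.
Bidder 2 against (Aggressive, Honest): payoffs 1, 10 → best response Honest.
Bidder 2 against (Aggressive, Aggressive): payoffs 8, 15 → best response Honest.
Bidder 3 against (Honest, Shade): payoffs 12, 17 → best response Aggressive.
Bidder 3 against (Honest, Honest): payoffs 17, 8 → best response Honest.
Bidder 3 against (Aggressive, Shade): payoffs 19, 3 → best response Honest.
Bidder 3 against (Aggressive, Honest): payoffs 2, 14 → best response Aggressive.
Mutual best responses: (Honest, Shade, Aggressive); (Honest, Honest, Honest).

The pure Nash equilibria are (Honest, Shade, Aggressive); (Honest, Honest, Honest).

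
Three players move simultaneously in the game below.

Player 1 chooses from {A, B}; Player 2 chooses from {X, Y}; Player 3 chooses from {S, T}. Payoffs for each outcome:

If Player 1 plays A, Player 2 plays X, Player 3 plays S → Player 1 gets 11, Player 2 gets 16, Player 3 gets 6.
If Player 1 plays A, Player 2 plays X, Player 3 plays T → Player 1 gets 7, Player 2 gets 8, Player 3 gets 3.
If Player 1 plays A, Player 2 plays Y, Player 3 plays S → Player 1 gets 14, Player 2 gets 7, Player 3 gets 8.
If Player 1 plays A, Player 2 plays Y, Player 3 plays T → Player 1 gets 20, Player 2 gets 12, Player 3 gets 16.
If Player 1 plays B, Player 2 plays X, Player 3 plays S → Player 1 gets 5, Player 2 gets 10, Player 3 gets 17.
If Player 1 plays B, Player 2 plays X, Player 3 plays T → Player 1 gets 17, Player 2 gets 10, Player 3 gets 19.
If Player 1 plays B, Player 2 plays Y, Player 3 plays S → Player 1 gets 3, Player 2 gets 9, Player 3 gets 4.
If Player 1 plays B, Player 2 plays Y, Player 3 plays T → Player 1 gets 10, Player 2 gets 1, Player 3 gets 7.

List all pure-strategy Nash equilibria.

Mark each player's best response to every combination of opponents' strategies; a profile where every player is best-responding is a pure Nash equilibrium.
Player 1 against (X, S): payoffs 11, 5 → best response A.
Player 1 against (X, T): payoffs 7, 17 → best response B.
Player 1 against (Y, S): payoffs 14, 3 → best response A.
Player 1 against (Y, T): payoffs 20, 10 → best response A.
Player 2 against (A, S): payoffs 16, 7 → best response X.
Player 2 against (A, T): payoffs 8, 12 → best response Y.
Player 2 against (B, S): payoffs 10, 9 → best response X.
Player 2 against (B, T): payoffs 10, 1 → best response X.
Player 3 against (A, X): payoffs 6, 3 → best response S.
Player 3 against (A, Y): payoffs 8, 16 → best response T.
Player 3 against (B, X): payoffs 17, 19 → best response T.
Player 3 against (B, Y): payoffs 4, 7 → best response T.
Mutual best responses: (A, X, S); (A, Y, T); (B, X, T).

Pure-strategy Nash equilibria: (A, X, S), (A, Y, T), (B, X, T)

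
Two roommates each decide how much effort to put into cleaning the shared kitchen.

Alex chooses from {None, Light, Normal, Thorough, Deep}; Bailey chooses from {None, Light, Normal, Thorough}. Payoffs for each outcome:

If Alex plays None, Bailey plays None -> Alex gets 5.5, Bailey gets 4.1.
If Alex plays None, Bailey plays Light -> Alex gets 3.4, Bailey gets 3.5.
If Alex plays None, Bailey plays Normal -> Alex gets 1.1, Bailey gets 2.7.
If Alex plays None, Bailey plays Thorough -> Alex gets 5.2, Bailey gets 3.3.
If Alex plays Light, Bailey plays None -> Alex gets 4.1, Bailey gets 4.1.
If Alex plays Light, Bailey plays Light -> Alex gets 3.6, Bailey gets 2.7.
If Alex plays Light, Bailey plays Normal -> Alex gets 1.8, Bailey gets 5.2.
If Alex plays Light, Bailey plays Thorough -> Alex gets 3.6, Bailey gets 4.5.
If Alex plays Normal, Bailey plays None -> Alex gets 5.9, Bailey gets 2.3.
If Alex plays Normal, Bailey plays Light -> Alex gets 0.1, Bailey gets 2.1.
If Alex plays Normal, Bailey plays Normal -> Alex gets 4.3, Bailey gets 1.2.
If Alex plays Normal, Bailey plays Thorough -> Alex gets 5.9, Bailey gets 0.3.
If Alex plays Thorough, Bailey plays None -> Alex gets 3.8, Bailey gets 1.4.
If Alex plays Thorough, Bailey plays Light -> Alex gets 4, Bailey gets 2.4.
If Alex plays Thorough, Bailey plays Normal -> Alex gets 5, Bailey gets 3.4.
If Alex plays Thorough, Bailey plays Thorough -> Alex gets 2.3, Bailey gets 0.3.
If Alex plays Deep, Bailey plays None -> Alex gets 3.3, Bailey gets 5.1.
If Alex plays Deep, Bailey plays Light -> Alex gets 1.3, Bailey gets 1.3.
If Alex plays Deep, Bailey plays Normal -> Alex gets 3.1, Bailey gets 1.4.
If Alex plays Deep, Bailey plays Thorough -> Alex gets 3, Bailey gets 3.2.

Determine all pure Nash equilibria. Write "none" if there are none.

The pure Nash equilibria are (Normal, None); (Thorough, Normal).

For each strategy profile, look for a profitable unilateral deviation.
(None, None): Alex can switch to Normal (5.5 → 5.9). Not NE.
(None, Light): Alex can switch to Light (3.4 → 3.6). Not NE.
(None, Normal): Alex can switch to Light (1.1 → 1.8). Not NE.
(None, Thorough): Alex can switch to Normal (5.2 → 5.9). Not NE.
(Light, None): Alex can switch to None (4.1 → 5.5). Not NE.
(Light, Light): Alex can switch to Thorough (3.6 → 4). Not NE.
(Light, Normal): Alex can switch to Normal (1.8 → 4.3). Not NE.
(Light, Thorough): Alex can switch to None (3.6 → 5.2). Not NE.
(Normal, None): Alex gets 5.9, best alternative 5.5; Bailey gets 2.3, best alternative 2.1. No profitable deviation — NE.
(Normal, Light): Alex can switch to None (0.1 → 3.4). Not NE.
(Normal, Normal): Alex can switch to Thorough (4.3 → 5). Not NE.
(Thorough, Normal): Alex gets 5, best alternative 4.3; Bailey gets 3.4, best alternative 2.4. No profitable deviation — NE.
(The remaining 8 profiles each have a profitable deviation by the same check.)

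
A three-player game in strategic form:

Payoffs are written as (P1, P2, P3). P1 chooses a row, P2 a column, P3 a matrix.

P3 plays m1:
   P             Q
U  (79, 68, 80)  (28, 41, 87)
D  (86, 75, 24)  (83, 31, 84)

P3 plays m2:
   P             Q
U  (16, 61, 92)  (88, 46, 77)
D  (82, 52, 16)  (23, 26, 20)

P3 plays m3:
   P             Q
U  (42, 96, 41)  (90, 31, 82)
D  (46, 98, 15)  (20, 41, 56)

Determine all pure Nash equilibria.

Check each profile: it is a Nash equilibrium iff no player can strictly gain by switching unilaterally.
(U, P, m1): P1 can switch to D (79 → 86). Not NE.
(U, P, m2): P1 can switch to D (16 → 82). Not NE.
(U, P, m3): P1 can switch to D (42 → 46). Not NE.
(U, Q, m1): P1 can switch to D (28 → 83). Not NE.
(U, Q, m2): P2 can switch to P (46 → 61). Not NE.
(U, Q, m3): P2 can switch to P (31 → 96). Not NE.
(D, P, m1): P1 gets 86, best alternative 79; P2 gets 75, best alternative 31; P3 gets 24, best alternative 16. No profitable deviation — NE.
(D, P, m2): P3 can switch to m1 (16 → 24). Not NE.
(D, P, m3): P3 can switch to m1 (15 → 24). Not NE.
(D, Q, m1): P2 can switch to P (31 → 75). Not NE.
(D, Q, m2): P1 can switch to U (23 → 88). Not NE.
(D, Q, m3): P1 can switch to U (20 → 90). Not NE.

(D, P, m1)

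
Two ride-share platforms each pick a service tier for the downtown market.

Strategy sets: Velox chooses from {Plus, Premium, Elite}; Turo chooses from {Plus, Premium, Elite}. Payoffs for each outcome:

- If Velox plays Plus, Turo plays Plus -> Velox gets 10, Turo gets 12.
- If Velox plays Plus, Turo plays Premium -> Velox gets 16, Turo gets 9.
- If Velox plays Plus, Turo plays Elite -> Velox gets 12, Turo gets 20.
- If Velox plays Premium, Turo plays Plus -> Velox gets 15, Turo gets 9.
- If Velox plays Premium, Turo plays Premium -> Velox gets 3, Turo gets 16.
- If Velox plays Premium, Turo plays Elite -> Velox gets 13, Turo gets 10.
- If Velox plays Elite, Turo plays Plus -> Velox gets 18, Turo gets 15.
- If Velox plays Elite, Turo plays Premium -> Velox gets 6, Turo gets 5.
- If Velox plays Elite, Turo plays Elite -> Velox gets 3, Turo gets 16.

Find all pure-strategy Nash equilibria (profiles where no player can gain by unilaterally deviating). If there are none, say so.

For each player, find the best response to each opponent profile; mutual best responses are the pure NE.
Velox against Plus: payoffs 10, 15, 18 → best response Elite.
Velox against Premium: payoffs 16, 3, 6 → best response Plus.
Velox against Elite: payoffs 12, 13, 3 → best response Premium.
Turo against Plus: payoffs 12, 9, 20 → best response Elite.
Turo against Premium: payoffs 9, 16, 10 → best response Premium.
Turo against Elite: payoffs 15, 5, 16 → best response Elite.
No profile is a mutual best response for all players.

There is no pure-strategy Nash equilibrium.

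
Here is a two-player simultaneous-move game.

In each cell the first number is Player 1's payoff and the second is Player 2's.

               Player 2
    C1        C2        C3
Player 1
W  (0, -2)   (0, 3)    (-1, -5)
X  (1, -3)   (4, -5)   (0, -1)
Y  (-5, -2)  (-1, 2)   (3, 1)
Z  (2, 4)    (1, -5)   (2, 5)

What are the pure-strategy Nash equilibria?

Player 1 against C1: payoffs 0, 1, -5, 2 → best response Z.
Player 1 against C2: payoffs 0, 4, -1, 1 → best response X.
Player 1 against C3: payoffs -1, 0, 3, 2 → best response Y.
Player 2 against W: payoffs -2, 3, -5 → best response C2.
Player 2 against X: payoffs -3, -5, -1 → best response C3.
Player 2 against Y: payoffs -2, 2, 1 → best response C2.
Player 2 against Z: payoffs 4, -5, 5 → best response C3.
No profile is a mutual best response for all players.

none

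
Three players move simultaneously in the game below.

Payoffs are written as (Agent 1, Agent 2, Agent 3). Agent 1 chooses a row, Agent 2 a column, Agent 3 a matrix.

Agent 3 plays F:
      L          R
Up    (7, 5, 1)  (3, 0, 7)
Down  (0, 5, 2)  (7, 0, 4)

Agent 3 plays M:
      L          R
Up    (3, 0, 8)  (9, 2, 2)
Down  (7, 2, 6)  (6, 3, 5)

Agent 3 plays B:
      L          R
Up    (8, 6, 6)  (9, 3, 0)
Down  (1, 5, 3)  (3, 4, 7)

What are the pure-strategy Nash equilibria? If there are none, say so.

(Up, L, F): Agent 3 can switch to M (1 → 8). Not NE.
(Up, L, M): Agent 1 can switch to Down (3 → 7). Not NE.
(Up, L, B): Agent 3 can switch to M (6 → 8). Not NE.
(Up, R, F): Agent 1 can switch to Down (3 → 7). Not NE.
(Up, R, M): Agent 3 can switch to F (2 → 7). Not NE.
(Up, R, B): Agent 2 can switch to L (3 → 6). Not NE.
(Down, L, F): Agent 1 can switch to Up (0 → 7). Not NE.
(Down, L, M): Agent 2 can switch to R (2 → 3). Not NE.
(Down, L, B): Agent 1 can switch to Up (1 → 8). Not NE.
(Down, R, F): Agent 2 can switch to L (0 → 5). Not NE.
(The remaining 2 profiles each have a profitable deviation by the same check.)

No pure-strategy Nash equilibrium.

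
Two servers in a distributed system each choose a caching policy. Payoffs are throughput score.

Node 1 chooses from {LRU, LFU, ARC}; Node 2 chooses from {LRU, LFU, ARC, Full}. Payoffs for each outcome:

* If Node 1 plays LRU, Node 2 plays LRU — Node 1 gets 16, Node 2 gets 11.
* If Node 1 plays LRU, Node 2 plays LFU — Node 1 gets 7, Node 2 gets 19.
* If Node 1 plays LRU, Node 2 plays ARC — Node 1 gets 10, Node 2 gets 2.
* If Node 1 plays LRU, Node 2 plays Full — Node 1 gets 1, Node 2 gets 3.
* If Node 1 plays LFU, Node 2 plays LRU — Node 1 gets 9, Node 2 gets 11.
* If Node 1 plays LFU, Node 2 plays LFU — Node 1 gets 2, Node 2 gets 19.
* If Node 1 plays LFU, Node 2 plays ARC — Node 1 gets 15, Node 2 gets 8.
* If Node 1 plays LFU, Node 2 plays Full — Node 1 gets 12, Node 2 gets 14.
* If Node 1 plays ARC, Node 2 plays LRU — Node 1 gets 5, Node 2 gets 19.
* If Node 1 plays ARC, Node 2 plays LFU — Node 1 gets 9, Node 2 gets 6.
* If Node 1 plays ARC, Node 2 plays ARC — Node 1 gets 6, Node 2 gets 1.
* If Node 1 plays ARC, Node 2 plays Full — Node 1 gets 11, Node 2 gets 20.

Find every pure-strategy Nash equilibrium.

There is no pure-strategy Nash equilibrium.

Node 1 against LRU: payoffs 16, 9, 5 → best response LRU.
Node 1 against LFU: payoffs 7, 2, 9 → best response ARC.
Node 1 against ARC: payoffs 10, 15, 6 → best response LFU.
Node 1 against Full: payoffs 1, 12, 11 → best response LFU.
Node 2 against LRU: payoffs 11, 19, 2, 3 → best response LFU.
Node 2 against LFU: payoffs 11, 19, 8, 14 → best response LFU.
Node 2 against ARC: payoffs 19, 6, 1, 20 → best response Full.
No profile is a mutual best response for all players.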